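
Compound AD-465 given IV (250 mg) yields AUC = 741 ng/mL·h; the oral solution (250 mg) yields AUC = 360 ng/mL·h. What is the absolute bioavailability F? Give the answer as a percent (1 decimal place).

F = 48.6%

F = (AUC_ev / D_ev) / (AUC_iv / D_iv)
  = (360/250) / (741/250)
  = 1.44 / 2.964 = 0.4858
  = 48.58%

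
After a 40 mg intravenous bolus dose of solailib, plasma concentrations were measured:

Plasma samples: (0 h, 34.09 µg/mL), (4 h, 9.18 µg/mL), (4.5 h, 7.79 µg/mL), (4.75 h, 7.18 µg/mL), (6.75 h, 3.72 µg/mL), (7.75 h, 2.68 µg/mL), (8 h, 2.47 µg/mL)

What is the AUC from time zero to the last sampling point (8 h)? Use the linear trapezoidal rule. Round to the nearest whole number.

AUC = 107 µg/mL·h

Trapezoidal AUC_0→8:
  [0→4]: (34.09+9.18)/2 × 4 = 86.54
  [4→4.5]: (9.18+7.79)/2 × 0.5 = 4.2425
  [4.5→4.75]: (7.79+7.18)/2 × 0.25 = 1.87125
  [4.75→6.75]: (7.18+3.72)/2 × 2 = 10.9
  [6.75→7.75]: (3.72+2.68)/2 × 1 = 3.2
  [7.75→8]: (2.68+2.47)/2 × 0.25 = 0.64375
  Sum = 107.3975 µg/mL·h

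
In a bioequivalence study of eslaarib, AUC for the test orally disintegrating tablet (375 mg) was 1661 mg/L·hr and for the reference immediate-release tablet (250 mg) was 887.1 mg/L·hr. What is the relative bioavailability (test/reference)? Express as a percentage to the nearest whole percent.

F_rel = (AUC_test/D_test) / (AUC_ref/D_ref)
      = (1661/375) / (887.1/250)
      = 4.42933 / 3.5484 = 1.2483 = 124.83%

F_rel = 125%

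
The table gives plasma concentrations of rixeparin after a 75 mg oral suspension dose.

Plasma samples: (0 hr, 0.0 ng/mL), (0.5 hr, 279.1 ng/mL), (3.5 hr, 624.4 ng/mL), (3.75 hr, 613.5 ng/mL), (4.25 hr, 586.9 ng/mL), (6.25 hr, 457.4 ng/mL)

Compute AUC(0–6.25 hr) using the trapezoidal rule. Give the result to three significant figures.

AUC = 2920 ng/mL·hr

Trapezoidal AUC_0→6.25:
  [0→0.5]: (0.0+279.1)/2 × 0.5 = 69.775
  [0.5→3.5]: (279.1+624.4)/2 × 3 = 1355.25
  [3.5→3.75]: (624.4+613.5)/2 × 0.25 = 154.7375
  [3.75→4.25]: (613.5+586.9)/2 × 0.5 = 300.1
  [4.25→6.25]: (586.9+457.4)/2 × 2 = 1044.3
  Sum = 2924.1625 ng/mL·hr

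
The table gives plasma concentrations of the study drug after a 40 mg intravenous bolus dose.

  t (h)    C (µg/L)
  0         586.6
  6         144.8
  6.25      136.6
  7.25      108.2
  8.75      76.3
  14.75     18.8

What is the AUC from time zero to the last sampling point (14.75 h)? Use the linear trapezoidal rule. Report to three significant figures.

AUC = 2780 µg/L·h

Trapezoidal AUC_0→14.75:
  [0→6]: (586.6+144.8)/2 × 6 = 2194.2
  [6→6.25]: (144.8+136.6)/2 × 0.25 = 35.175
  [6.25→7.25]: (136.6+108.2)/2 × 1 = 122.4
  [7.25→8.75]: (108.2+76.3)/2 × 1.5 = 138.375
  [8.75→14.75]: (76.3+18.8)/2 × 6 = 285.3
  Sum = 2775.45 µg/L·h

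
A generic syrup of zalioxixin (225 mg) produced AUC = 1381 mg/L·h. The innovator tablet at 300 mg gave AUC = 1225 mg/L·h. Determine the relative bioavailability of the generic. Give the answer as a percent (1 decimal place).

F_rel = (AUC_test/D_test) / (AUC_ref/D_ref)
      = (1381/225) / (1225/300)
      = 6.13778 / 4.08333 = 1.5031 = 150.31%

F_rel = 150.3%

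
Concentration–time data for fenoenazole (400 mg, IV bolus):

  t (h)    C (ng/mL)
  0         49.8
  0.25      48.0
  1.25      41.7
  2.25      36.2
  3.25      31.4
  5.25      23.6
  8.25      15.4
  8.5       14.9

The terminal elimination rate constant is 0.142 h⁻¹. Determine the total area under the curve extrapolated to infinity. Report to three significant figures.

AUC = 352 ng/mL·h

Trapezoidal AUC_0→8.5:
  [0→0.25]: (49.8+48.0)/2 × 0.25 = 12.225
  [0.25→1.25]: (48.0+41.7)/2 × 1 = 44.85
  [1.25→2.25]: (41.7+36.2)/2 × 1 = 38.95
  [2.25→3.25]: (36.2+31.4)/2 × 1 = 33.8
  [3.25→5.25]: (31.4+23.6)/2 × 2 = 55.0
  [5.25→8.25]: (23.6+15.4)/2 × 3 = 58.5
  [8.25→8.5]: (15.4+14.9)/2 × 0.25 = 3.7875
  Sum = 247.1125 ng/mL·h
Extrapolated tail: C_last / k_e = 14.9 / 0.142 = 104.930
AUC_0→∞ = 247.1125 + 104.930 = 352.0425 ng/mL·h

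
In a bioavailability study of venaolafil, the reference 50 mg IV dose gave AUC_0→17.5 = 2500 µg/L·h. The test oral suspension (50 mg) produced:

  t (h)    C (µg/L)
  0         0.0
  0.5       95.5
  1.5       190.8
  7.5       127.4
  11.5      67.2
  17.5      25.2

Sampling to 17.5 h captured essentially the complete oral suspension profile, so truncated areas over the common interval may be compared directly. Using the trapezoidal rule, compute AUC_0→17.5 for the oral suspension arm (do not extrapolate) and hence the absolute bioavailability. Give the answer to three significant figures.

Trapezoidal AUC_0→17.5 (oral suspension):
  [0→0.5]: (0.0+95.5)/2 × 0.5 = 23.875
  [0.5→1.5]: (95.5+190.8)/2 × 1 = 143.15
  [1.5→7.5]: (190.8+127.4)/2 × 6 = 954.6
  [7.5→11.5]: (127.4+67.2)/2 × 4 = 389.2
  [11.5→17.5]: (67.2+25.2)/2 × 6 = 277.2
  Sum = 1788.025 µg/L·h
F = (AUC_ev/D_ev)/(AUC_iv/D_iv) = (1788.025/50)/(2500/50) = 35.7605/50 = 0.7152

F = 0.715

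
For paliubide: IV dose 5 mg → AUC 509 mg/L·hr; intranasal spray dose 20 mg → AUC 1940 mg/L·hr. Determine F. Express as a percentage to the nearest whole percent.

F = 95%

F = (AUC_ev / D_ev) / (AUC_iv / D_iv)
  = (1940/20) / (509/5)
  = 97 / 101.8 = 0.9528
  = 95.28%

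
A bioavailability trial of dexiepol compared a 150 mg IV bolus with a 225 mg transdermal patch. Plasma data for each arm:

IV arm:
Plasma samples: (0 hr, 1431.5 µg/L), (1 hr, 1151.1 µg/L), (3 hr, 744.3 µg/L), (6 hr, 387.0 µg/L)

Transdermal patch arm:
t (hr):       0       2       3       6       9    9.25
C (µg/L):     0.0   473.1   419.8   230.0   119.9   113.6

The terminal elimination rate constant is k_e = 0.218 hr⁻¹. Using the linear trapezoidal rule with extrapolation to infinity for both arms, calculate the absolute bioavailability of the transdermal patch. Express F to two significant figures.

F = 0.30

Trapezoidal AUC_0→6 (IV):
  [0→1]: (1431.5+1151.1)/2 × 1 = 1291.3
  [1→3]: (1151.1+744.3)/2 × 2 = 1895.4
  [3→6]: (744.3+387.0)/2 × 3 = 1696.95
  Sum = 4883.65 µg/L·hr
IV tail: 387.0/0.218 = 1775.229; AUC_iv,0→∞ = 4883.65 + 1775.229 = 6658.879 µg/L·hr
Trapezoidal AUC_0→9.25 (transdermal patch):
  [0→2]: (0.0+473.1)/2 × 2 = 473.1
  [2→3]: (473.1+419.8)/2 × 1 = 446.45
  [3→6]: (419.8+230.0)/2 × 3 = 974.7
  [6→9]: (230.0+119.9)/2 × 3 = 524.85
  [9→9.25]: (119.9+113.6)/2 × 0.25 = 29.1875
  Sum = 2448.2875 µg/L·hr
transdermal patch tail: 113.6/0.218 = 521.101; AUC_ev,0→∞ = 2448.2875 + 521.101 = 2969.3885 µg/L·hr
F = (AUC_ev/D_ev)/(AUC_iv/D_iv) = (2969.3885/225)/(6658.879/150) = 13.1973/44.3925 = 0.2973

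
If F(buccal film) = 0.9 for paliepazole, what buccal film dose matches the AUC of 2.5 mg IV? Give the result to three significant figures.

For equal systemic exposure: F × D_ev = D_iv
D_ev = D_iv / F = 2.5 / 0.9 = 2.77778 mg

D_buccal = 2.78 mg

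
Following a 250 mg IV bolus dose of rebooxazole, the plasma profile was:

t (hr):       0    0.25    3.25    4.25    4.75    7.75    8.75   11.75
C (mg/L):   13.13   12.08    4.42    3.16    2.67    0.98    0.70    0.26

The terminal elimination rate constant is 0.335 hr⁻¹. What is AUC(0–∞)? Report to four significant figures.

Trapezoidal AUC_0→11.75:
  [0→0.25]: (13.13+12.08)/2 × 0.25 = 3.15125
  [0.25→3.25]: (12.08+4.42)/2 × 3 = 24.75
  [3.25→4.25]: (4.42+3.16)/2 × 1 = 3.79
  [4.25→4.75]: (3.16+2.67)/2 × 0.5 = 1.4575
  [4.75→7.75]: (2.67+0.98)/2 × 3 = 5.475
  [7.75→8.75]: (0.98+0.70)/2 × 1 = 0.84
  [8.75→11.75]: (0.70+0.26)/2 × 3 = 1.44
  Sum = 40.90375 mg/L·hr
Extrapolated tail: C_last / k_e = 0.26 / 0.335 = 0.776
AUC_0→∞ = 40.90375 + 0.776 = 41.67975 mg/L·hr

AUC = 41.68 mg/L·hr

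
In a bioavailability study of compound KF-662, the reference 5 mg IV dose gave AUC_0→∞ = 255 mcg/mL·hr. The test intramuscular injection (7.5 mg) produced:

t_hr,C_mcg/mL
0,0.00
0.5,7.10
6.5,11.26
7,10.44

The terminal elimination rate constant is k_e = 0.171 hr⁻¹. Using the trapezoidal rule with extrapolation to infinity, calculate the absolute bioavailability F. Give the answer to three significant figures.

F = 0.322

Trapezoidal AUC_0→7 (intramuscular injection):
  [0→0.5]: (0.00+7.10)/2 × 0.5 = 1.775
  [0.5→6.5]: (7.10+11.26)/2 × 6 = 55.08
  [6.5→7]: (11.26+10.44)/2 × 0.5 = 5.425
  Sum = 62.28 mcg/mL·hr
Tail: C_last/k_e = 10.44/0.171 = 61.053
AUC_0→∞ (intramuscular injection) = 62.28 + 61.053 = 123.333 mcg/mL·hr
F = (AUC_ev/D_ev)/(AUC_iv/D_iv) = (123.333/7.5)/(255/5) = 16.4444/51 = 0.3224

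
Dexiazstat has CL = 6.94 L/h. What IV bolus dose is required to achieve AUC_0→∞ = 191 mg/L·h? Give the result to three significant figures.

Dose_iv = CL × AUC_0→∞
     = 6.94 × 191 = 1325.54 mg

Dose = 1330 mg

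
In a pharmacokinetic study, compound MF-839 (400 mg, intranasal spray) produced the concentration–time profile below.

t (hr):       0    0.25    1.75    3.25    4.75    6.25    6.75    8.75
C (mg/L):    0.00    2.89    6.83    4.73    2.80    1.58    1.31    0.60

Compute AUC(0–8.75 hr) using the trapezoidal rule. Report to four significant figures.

Trapezoidal AUC_0→8.75:
  [0→0.25]: (0.00+2.89)/2 × 0.25 = 0.36125
  [0.25→1.75]: (2.89+6.83)/2 × 1.5 = 7.29
  [1.75→3.25]: (6.83+4.73)/2 × 1.5 = 8.67
  [3.25→4.75]: (4.73+2.80)/2 × 1.5 = 5.6475
  [4.75→6.25]: (2.80+1.58)/2 × 1.5 = 3.285
  [6.25→6.75]: (1.58+1.31)/2 × 0.5 = 0.7225
  [6.75→8.75]: (1.31+0.60)/2 × 2 = 1.91
  Sum = 27.88625 mg/L·hr

AUC = 27.89 mg/L·hr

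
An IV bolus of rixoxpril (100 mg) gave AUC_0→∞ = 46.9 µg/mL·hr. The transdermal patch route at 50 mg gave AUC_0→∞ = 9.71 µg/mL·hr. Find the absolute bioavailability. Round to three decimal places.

F = (AUC_ev / D_ev) / (AUC_iv / D_iv)
  = (9.71/50) / (46.9/100)
  = 0.1942 / 0.469 = 0.4141

F = 0.414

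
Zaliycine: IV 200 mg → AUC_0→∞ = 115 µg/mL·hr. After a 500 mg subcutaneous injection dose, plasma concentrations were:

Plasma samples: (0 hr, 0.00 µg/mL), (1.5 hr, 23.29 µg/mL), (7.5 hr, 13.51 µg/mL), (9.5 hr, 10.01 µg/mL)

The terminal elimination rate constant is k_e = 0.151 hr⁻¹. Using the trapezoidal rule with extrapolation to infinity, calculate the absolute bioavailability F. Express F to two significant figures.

F = 0.76

Trapezoidal AUC_0→9.5 (subcutaneous injection):
  [0→1.5]: (0.00+23.29)/2 × 1.5 = 17.4675
  [1.5→7.5]: (23.29+13.51)/2 × 6 = 110.4
  [7.5→9.5]: (13.51+10.01)/2 × 2 = 23.52
  Sum = 151.3875 µg/mL·hr
Tail: C_last/k_e = 10.01/0.151 = 66.291
AUC_0→∞ (subcutaneous injection) = 151.3875 + 66.291 = 217.6785 µg/mL·hr
F = (AUC_ev/D_ev)/(AUC_iv/D_iv) = (217.6785/500)/(115/200) = 0.435357/0.575 = 0.7571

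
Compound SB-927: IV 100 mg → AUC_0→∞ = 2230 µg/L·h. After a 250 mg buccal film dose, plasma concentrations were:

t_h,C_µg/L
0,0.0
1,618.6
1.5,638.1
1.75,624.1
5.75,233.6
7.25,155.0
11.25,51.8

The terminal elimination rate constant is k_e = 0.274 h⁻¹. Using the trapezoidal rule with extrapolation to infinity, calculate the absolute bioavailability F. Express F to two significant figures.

F = 0.61

Trapezoidal AUC_0→11.25 (buccal film):
  [0→1]: (0.0+618.6)/2 × 1 = 309.3
  [1→1.5]: (618.6+638.1)/2 × 0.5 = 314.175
  [1.5→1.75]: (638.1+624.1)/2 × 0.25 = 157.775
  [1.75→5.75]: (624.1+233.6)/2 × 4 = 1715.4
  [5.75→7.25]: (233.6+155.0)/2 × 1.5 = 291.45
  [7.25→11.25]: (155.0+51.8)/2 × 4 = 413.6
  Sum = 3201.7 µg/L·h
Tail: C_last/k_e = 51.8/0.274 = 189.051
AUC_0→∞ (buccal film) = 3201.7 + 189.051 = 3390.751 µg/L·h
F = (AUC_ev/D_ev)/(AUC_iv/D_iv) = (3390.751/250)/(2230/100) = 13.563004/22.3 = 0.6082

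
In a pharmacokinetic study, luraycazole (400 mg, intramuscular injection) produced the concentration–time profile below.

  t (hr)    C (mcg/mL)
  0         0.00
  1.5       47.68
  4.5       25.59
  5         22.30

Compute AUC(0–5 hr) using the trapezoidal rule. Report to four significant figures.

AUC = 157.6 mcg/mL·hr

Trapezoidal AUC_0→5:
  [0→1.5]: (0.00+47.68)/2 × 1.5 = 35.76
  [1.5→4.5]: (47.68+25.59)/2 × 3 = 109.905
  [4.5→5]: (25.59+22.30)/2 × 0.5 = 11.9725
  Sum = 157.6375 mcg/mL·hr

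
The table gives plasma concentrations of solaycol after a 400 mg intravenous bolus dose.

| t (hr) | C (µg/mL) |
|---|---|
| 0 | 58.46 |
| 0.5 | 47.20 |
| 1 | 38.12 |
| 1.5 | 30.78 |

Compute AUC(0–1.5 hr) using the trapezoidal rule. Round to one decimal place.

AUC = 65.0 µg/mL·hr

Trapezoidal AUC_0→1.5:
  [0→0.5]: (58.46+47.20)/2 × 0.5 = 26.415
  [0.5→1]: (47.20+38.12)/2 × 0.5 = 21.33
  [1→1.5]: (38.12+30.78)/2 × 0.5 = 17.225
  Sum = 64.97 µg/mL·hr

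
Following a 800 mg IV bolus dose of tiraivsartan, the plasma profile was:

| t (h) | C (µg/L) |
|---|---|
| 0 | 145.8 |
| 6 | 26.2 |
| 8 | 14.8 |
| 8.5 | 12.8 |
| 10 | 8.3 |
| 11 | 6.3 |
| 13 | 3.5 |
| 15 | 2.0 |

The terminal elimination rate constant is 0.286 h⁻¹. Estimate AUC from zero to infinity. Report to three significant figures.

AUC = 609 µg/L·h

Trapezoidal AUC_0→15:
  [0→6]: (145.8+26.2)/2 × 6 = 516.0
  [6→8]: (26.2+14.8)/2 × 2 = 41.0
  [8→8.5]: (14.8+12.8)/2 × 0.5 = 6.9
  [8.5→10]: (12.8+8.3)/2 × 1.5 = 15.825
  [10→11]: (8.3+6.3)/2 × 1 = 7.3
  [11→13]: (6.3+3.5)/2 × 2 = 9.8
  [13→15]: (3.5+2.0)/2 × 2 = 5.5
  Sum = 602.325 µg/L·h
Extrapolated tail: C_last / k_e = 2.0 / 0.286 = 6.993
AUC_0→∞ = 602.325 + 6.993 = 609.318 µg/L·h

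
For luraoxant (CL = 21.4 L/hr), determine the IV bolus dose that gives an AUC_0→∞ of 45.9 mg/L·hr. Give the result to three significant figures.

Dose = 982 mg

Dose_iv = CL × AUC_0→∞
     = 21.4 × 45.9 = 982.26 mg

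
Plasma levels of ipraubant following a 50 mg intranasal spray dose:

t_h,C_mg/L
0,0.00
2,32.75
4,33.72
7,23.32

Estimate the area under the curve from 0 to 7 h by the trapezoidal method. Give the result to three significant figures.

Trapezoidal AUC_0→7:
  [0→2]: (0.00+32.75)/2 × 2 = 32.75
  [2→4]: (32.75+33.72)/2 × 2 = 66.47
  [4→7]: (33.72+23.32)/2 × 3 = 85.56
  Sum = 184.78 mg/L·h

AUC = 185 mg/L·h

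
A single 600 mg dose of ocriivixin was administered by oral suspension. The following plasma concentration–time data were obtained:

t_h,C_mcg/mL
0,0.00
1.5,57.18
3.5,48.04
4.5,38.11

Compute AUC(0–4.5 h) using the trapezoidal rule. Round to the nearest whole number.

AUC = 191 mcg/mL·h

Trapezoidal AUC_0→4.5:
  [0→1.5]: (0.00+57.18)/2 × 1.5 = 42.885
  [1.5→3.5]: (57.18+48.04)/2 × 2 = 105.22
  [3.5→4.5]: (48.04+38.11)/2 × 1 = 43.075
  Sum = 191.18 mcg/mL·h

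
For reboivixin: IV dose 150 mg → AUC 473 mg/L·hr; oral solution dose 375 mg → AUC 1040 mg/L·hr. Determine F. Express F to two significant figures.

F = (AUC_ev / D_ev) / (AUC_iv / D_iv)
  = (1040/375) / (473/150)
  = 2.77333 / 3.15333 = 0.8795

F = 0.88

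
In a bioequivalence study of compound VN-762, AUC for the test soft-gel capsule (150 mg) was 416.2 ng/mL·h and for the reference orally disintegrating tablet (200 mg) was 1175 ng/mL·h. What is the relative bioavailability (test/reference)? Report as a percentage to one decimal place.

F_rel = 47.2%

F_rel = (AUC_test/D_test) / (AUC_ref/D_ref)
      = (416.2/150) / (1175/200)
      = 2.77467 / 5.875 = 0.4723 = 47.23%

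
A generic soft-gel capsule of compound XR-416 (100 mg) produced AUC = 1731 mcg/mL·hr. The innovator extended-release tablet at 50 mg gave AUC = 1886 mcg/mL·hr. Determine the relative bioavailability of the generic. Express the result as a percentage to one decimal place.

F_rel = (AUC_test/D_test) / (AUC_ref/D_ref)
      = (1731/100) / (1886/50)
      = 17.31 / 37.72 = 0.4589 = 45.89%

F_rel = 45.9%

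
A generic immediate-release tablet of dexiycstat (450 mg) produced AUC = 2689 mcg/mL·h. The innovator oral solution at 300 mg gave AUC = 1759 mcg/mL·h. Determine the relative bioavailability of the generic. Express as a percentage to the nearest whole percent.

F_rel = 102%

F_rel = (AUC_test/D_test) / (AUC_ref/D_ref)
      = (2689/450) / (1759/300)
      = 5.97556 / 5.86333 = 1.0191 = 101.91%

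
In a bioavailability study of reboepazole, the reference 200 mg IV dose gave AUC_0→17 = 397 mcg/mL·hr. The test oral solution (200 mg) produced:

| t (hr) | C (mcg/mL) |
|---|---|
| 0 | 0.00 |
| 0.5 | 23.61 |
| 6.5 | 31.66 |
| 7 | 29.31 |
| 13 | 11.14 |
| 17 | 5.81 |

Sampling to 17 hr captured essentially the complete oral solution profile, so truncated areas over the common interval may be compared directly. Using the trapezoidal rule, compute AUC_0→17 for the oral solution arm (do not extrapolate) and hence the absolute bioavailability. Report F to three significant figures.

Trapezoidal AUC_0→17 (oral solution):
  [0→0.5]: (0.00+23.61)/2 × 0.5 = 5.9025
  [0.5→6.5]: (23.61+31.66)/2 × 6 = 165.81
  [6.5→7]: (31.66+29.31)/2 × 0.5 = 15.2425
  [7→13]: (29.31+11.14)/2 × 6 = 121.35
  [13→17]: (11.14+5.81)/2 × 4 = 33.9
  Sum = 342.205 mcg/mL·hr
F = (AUC_ev/D_ev)/(AUC_iv/D_iv) = (342.205/200)/(397/200) = 1.711025/1.985 = 0.8620

F = 0.862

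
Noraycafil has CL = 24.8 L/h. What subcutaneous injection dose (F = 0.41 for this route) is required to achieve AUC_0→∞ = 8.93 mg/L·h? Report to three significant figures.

Dose = CL × AUC_0→∞ / F
     = 24.8 × 8.93 / 0.41 = 540.156 mg

Dose = 540 mg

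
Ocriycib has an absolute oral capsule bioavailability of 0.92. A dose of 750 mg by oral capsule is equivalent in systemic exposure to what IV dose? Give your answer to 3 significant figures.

Systemic exposure from an extravascular dose = F × D_ev, so the equivalent IV dose is F × D_ev.
D_iv = F × D_ev = 0.92 × 750 = 690 mg

D_iv = 690 mg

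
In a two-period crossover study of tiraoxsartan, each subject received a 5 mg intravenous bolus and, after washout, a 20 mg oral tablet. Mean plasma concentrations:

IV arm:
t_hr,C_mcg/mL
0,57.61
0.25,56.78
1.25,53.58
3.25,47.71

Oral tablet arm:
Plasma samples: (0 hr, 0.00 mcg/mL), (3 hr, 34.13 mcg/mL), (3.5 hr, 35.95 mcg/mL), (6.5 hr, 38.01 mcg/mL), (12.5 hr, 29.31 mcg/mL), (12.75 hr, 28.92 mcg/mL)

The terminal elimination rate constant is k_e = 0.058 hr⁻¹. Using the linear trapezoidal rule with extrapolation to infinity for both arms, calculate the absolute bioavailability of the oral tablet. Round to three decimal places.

F = 0.223

Trapezoidal AUC_0→3.25 (IV):
  [0→0.25]: (57.61+56.78)/2 × 0.25 = 14.29875
  [0.25→1.25]: (56.78+53.58)/2 × 1 = 55.18
  [1.25→3.25]: (53.58+47.71)/2 × 2 = 101.29
  Sum = 170.76875 mcg/mL·hr
IV tail: 47.71/0.058 = 822.586; AUC_iv,0→∞ = 170.76875 + 822.586 = 993.35475 mcg/mL·hr
Trapezoidal AUC_0→12.75 (oral tablet):
  [0→3]: (0.00+34.13)/2 × 3 = 51.195
  [3→3.5]: (34.13+35.95)/2 × 0.5 = 17.52
  [3.5→6.5]: (35.95+38.01)/2 × 3 = 110.94
  [6.5→12.5]: (38.01+29.31)/2 × 6 = 201.96
  [12.5→12.75]: (29.31+28.92)/2 × 0.25 = 7.27875
  Sum = 388.89375 mcg/mL·hr
oral tablet tail: 28.92/0.058 = 498.621; AUC_ev,0→∞ = 388.89375 + 498.621 = 887.51475 mcg/mL·hr
F = (AUC_ev/D_ev)/(AUC_iv/D_iv) = (887.51475/20)/(993.35475/5) = 44.3757/198.67095 = 0.2234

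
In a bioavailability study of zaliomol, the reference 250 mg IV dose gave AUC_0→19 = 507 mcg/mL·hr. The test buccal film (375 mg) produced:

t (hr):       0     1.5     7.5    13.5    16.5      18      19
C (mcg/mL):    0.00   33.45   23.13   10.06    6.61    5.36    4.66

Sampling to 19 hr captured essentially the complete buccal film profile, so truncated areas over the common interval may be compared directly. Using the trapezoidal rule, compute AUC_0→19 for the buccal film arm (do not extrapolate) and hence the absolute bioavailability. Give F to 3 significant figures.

F = 0.438

Trapezoidal AUC_0→19 (buccal film):
  [0→1.5]: (0.00+33.45)/2 × 1.5 = 25.0875
  [1.5→7.5]: (33.45+23.13)/2 × 6 = 169.74
  [7.5→13.5]: (23.13+10.06)/2 × 6 = 99.57
  [13.5→16.5]: (10.06+6.61)/2 × 3 = 25.005
  [16.5→18]: (6.61+5.36)/2 × 1.5 = 8.9775
  [18→19]: (5.36+4.66)/2 × 1 = 5.01
  Sum = 333.39 mcg/mL·hr
F = (AUC_ev/D_ev)/(AUC_iv/D_iv) = (333.39/375)/(507/250) = 0.88904/2.028 = 0.4384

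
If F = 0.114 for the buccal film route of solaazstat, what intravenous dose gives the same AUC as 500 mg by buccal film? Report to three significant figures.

D_iv = 57.0 mg

Systemic exposure from an extravascular dose = F × D_ev, so the equivalent IV dose is F × D_ev.
D_iv = F × D_ev = 0.114 × 500 = 57 mg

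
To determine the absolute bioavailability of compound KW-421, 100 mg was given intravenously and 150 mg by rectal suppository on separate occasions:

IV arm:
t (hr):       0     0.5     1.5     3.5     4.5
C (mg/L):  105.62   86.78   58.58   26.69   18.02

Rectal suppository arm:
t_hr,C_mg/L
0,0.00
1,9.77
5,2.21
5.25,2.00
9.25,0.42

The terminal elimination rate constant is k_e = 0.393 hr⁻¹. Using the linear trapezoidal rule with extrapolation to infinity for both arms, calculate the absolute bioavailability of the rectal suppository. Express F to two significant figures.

F = 0.086

Trapezoidal AUC_0→4.5 (IV):
  [0→0.5]: (105.62+86.78)/2 × 0.5 = 48.1
  [0.5→1.5]: (86.78+58.58)/2 × 1 = 72.68
  [1.5→3.5]: (58.58+26.69)/2 × 2 = 85.27
  [3.5→4.5]: (26.69+18.02)/2 × 1 = 22.355
  Sum = 228.405 mg/L·hr
IV tail: 18.02/0.393 = 45.852; AUC_iv,0→∞ = 228.405 + 45.852 = 274.257 mg/L·hr
Trapezoidal AUC_0→9.25 (rectal suppository):
  [0→1]: (0.00+9.77)/2 × 1 = 4.885
  [1→5]: (9.77+2.21)/2 × 4 = 23.96
  [5→5.25]: (2.21+2.00)/2 × 0.25 = 0.52625
  [5.25→9.25]: (2.00+0.42)/2 × 4 = 4.84
  Sum = 34.21125 mg/L·hr
rectal suppository tail: 0.42/0.393 = 1.069; AUC_ev,0→∞ = 34.21125 + 1.069 = 35.28025 mg/L·hr
F = (AUC_ev/D_ev)/(AUC_iv/D_iv) = (35.28025/150)/(274.257/100) = 0.235202/2.74257 = 0.0858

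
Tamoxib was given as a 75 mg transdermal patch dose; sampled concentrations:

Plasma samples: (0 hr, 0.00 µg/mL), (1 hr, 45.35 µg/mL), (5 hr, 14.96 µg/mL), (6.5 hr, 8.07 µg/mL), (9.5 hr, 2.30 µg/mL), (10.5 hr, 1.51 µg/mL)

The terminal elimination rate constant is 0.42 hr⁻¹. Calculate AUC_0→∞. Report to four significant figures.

AUC = 181.6 µg/mL·hr

Trapezoidal AUC_0→10.5:
  [0→1]: (0.00+45.35)/2 × 1 = 22.675
  [1→5]: (45.35+14.96)/2 × 4 = 120.62
  [5→6.5]: (14.96+8.07)/2 × 1.5 = 17.2725
  [6.5→9.5]: (8.07+2.30)/2 × 3 = 15.555
  [9.5→10.5]: (2.30+1.51)/2 × 1 = 1.905
  Sum = 178.0275 µg/mL·hr
Extrapolated tail: C_last / k_e = 1.51 / 0.42 = 3.595
AUC_0→∞ = 178.0275 + 3.595 = 181.6225 µg/mL·hr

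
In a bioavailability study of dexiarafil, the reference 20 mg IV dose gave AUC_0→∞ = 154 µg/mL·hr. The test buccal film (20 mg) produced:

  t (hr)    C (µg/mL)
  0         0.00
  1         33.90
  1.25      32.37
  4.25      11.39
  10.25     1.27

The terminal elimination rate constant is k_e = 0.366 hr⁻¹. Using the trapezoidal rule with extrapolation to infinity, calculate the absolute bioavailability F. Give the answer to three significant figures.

Trapezoidal AUC_0→10.25 (buccal film):
  [0→1]: (0.00+33.90)/2 × 1 = 16.95
  [1→1.25]: (33.90+32.37)/2 × 0.25 = 8.28375
  [1.25→4.25]: (32.37+11.39)/2 × 3 = 65.64
  [4.25→10.25]: (11.39+1.27)/2 × 6 = 37.98
  Sum = 128.85375 µg/mL·hr
Tail: C_last/k_e = 1.27/0.366 = 3.470
AUC_0→∞ (buccal film) = 128.85375 + 3.470 = 132.32375 µg/mL·hr
F = (AUC_ev/D_ev)/(AUC_iv/D_iv) = (132.32375/20)/(154/20) = 6.6161875/7.7 = 0.8592

F = 0.859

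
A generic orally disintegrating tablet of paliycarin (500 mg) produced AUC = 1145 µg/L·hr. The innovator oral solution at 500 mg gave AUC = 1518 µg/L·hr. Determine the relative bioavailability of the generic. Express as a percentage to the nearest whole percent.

F_rel = 75%

F_rel = (AUC_test/D_test) / (AUC_ref/D_ref)
      = (1145/500) / (1518/500)
      = 2.29 / 3.036 = 0.7543 = 75.43%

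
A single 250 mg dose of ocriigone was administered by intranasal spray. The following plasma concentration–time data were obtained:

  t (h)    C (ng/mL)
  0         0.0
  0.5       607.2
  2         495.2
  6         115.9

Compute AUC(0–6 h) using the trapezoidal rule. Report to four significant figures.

AUC = 2201 ng/mL·h

Trapezoidal AUC_0→6:
  [0→0.5]: (0.0+607.2)/2 × 0.5 = 151.8
  [0.5→2]: (607.2+495.2)/2 × 1.5 = 826.8
  [2→6]: (495.2+115.9)/2 × 4 = 1222.2
  Sum = 2200.8 ng/mL·h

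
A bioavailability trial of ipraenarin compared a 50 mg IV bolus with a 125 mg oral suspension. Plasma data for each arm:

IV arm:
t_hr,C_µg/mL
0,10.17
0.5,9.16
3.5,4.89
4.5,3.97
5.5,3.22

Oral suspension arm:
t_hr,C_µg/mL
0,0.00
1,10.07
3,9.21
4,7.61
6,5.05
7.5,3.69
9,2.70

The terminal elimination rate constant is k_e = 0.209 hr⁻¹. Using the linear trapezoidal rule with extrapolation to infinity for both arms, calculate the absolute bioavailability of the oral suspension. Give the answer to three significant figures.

Trapezoidal AUC_0→5.5 (IV):
  [0→0.5]: (10.17+9.16)/2 × 0.5 = 4.8325
  [0.5→3.5]: (9.16+4.89)/2 × 3 = 21.075
  [3.5→4.5]: (4.89+3.97)/2 × 1 = 4.43
  [4.5→5.5]: (3.97+3.22)/2 × 1 = 3.595
  Sum = 33.9325 µg/mL·hr
IV tail: 3.22/0.209 = 15.407; AUC_iv,0→∞ = 33.9325 + 15.407 = 49.3395 µg/mL·hr
Trapezoidal AUC_0→9 (oral suspension):
  [0→1]: (0.00+10.07)/2 × 1 = 5.035
  [1→3]: (10.07+9.21)/2 × 2 = 19.28
  [3→4]: (9.21+7.61)/2 × 1 = 8.41
  [4→6]: (7.61+5.05)/2 × 2 = 12.66
  [6→7.5]: (5.05+3.69)/2 × 1.5 = 6.555
  [7.5→9]: (3.69+2.70)/2 × 1.5 = 4.7925
  Sum = 56.7325 µg/mL·hr
oral suspension tail: 2.70/0.209 = 12.919; AUC_ev,0→∞ = 56.7325 + 12.919 = 69.6515 µg/mL·hr
F = (AUC_ev/D_ev)/(AUC_iv/D_iv) = (69.6515/125)/(49.3395/50) = 0.557212/0.98679 = 0.5647

F = 0.565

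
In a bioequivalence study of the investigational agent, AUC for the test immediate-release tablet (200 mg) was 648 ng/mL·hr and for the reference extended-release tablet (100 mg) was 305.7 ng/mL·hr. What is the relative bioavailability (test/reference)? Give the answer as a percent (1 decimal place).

F_rel = (AUC_test/D_test) / (AUC_ref/D_ref)
      = (648/200) / (305.7/100)
      = 3.24 / 3.057 = 1.0599 = 105.99%

F_rel = 106.0%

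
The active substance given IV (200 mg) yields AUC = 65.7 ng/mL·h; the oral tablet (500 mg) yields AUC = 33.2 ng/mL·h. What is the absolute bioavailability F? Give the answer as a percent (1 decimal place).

F = (AUC_ev / D_ev) / (AUC_iv / D_iv)
  = (33.2/500) / (65.7/200)
  = 0.0664 / 0.3285 = 0.2021
  = 20.21%

F = 20.2%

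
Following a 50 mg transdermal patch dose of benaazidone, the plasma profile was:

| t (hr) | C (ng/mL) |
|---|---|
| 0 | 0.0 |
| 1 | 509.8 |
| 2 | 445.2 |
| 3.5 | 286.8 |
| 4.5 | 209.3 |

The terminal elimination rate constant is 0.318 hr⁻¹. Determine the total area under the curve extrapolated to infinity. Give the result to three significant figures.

AUC = 2190 ng/mL·hr

Trapezoidal AUC_0→4.5:
  [0→1]: (0.0+509.8)/2 × 1 = 254.9
  [1→2]: (509.8+445.2)/2 × 1 = 477.5
  [2→3.5]: (445.2+286.8)/2 × 1.5 = 549.0
  [3.5→4.5]: (286.8+209.3)/2 × 1 = 248.05
  Sum = 1529.45 ng/mL·hr
Extrapolated tail: C_last / k_e = 209.3 / 0.318 = 658.176
AUC_0→∞ = 1529.45 + 658.176 = 2187.626 ng/mL·hr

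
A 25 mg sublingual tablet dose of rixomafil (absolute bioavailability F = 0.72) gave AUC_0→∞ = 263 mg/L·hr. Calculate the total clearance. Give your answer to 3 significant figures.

CL = 0.0684 L/hr

CL = F × Dose / AUC_0→∞
   = 0.72 × 25 / 263 = 0.0684411 L/hr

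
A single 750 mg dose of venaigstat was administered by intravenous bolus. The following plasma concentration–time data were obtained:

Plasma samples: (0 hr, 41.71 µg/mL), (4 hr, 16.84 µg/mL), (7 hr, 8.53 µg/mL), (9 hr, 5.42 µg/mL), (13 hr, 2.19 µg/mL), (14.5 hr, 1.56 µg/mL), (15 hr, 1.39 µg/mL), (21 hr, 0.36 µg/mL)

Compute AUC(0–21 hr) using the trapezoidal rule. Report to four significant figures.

Trapezoidal AUC_0→21:
  [0→4]: (41.71+16.84)/2 × 4 = 117.1
  [4→7]: (16.84+8.53)/2 × 3 = 38.055
  [7→9]: (8.53+5.42)/2 × 2 = 13.95
  [9→13]: (5.42+2.19)/2 × 4 = 15.22
  [13→14.5]: (2.19+1.56)/2 × 1.5 = 2.8125
  [14.5→15]: (1.56+1.39)/2 × 0.5 = 0.7375
  [15→21]: (1.39+0.36)/2 × 6 = 5.25
  Sum = 193.125 µg/mL·hr

AUC = 193.1 µg/mL·hr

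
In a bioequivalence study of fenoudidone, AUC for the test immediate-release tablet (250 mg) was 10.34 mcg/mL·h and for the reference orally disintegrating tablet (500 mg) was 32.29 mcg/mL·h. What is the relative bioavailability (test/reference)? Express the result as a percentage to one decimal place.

F_rel = (AUC_test/D_test) / (AUC_ref/D_ref)
      = (10.34/250) / (32.29/500)
      = 0.04136 / 0.06458 = 0.6404 = 64.04%

F_rel = 64.0%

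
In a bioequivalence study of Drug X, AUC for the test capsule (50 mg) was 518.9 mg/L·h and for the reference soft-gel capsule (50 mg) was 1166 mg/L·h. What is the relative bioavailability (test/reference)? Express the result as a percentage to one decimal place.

F_rel = 44.5%

F_rel = (AUC_test/D_test) / (AUC_ref/D_ref)
      = (518.9/50) / (1166/50)
      = 10.378 / 23.32 = 0.4450 = 44.50%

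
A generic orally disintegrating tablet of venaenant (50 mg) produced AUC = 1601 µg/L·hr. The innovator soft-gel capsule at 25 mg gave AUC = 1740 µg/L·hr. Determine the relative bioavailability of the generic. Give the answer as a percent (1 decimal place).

F_rel = (AUC_test/D_test) / (AUC_ref/D_ref)
      = (1601/50) / (1740/25)
      = 32.02 / 69.6 = 0.4601 = 46.01%

F_rel = 46.0%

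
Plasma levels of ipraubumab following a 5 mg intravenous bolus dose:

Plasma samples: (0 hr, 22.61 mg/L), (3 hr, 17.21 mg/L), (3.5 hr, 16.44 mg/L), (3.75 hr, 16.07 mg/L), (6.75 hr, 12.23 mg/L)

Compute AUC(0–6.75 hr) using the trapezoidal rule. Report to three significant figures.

AUC = 115 mg/L·hr

Trapezoidal AUC_0→6.75:
  [0→3]: (22.61+17.21)/2 × 3 = 59.73
  [3→3.5]: (17.21+16.44)/2 × 0.5 = 8.4125
  [3.5→3.75]: (16.44+16.07)/2 × 0.25 = 4.06375
  [3.75→6.75]: (16.07+12.23)/2 × 3 = 42.45
  Sum = 114.65625 mg/L·hr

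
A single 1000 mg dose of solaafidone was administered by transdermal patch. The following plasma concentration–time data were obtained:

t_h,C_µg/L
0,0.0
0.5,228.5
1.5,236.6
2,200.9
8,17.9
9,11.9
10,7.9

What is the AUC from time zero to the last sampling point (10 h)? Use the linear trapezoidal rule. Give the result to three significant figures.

AUC = 1080 µg/L·h

Trapezoidal AUC_0→10:
  [0→0.5]: (0.0+228.5)/2 × 0.5 = 57.125
  [0.5→1.5]: (228.5+236.6)/2 × 1 = 232.55
  [1.5→2]: (236.6+200.9)/2 × 0.5 = 109.375
  [2→8]: (200.9+17.9)/2 × 6 = 656.4
  [8→9]: (17.9+11.9)/2 × 1 = 14.9
  [9→10]: (11.9+7.9)/2 × 1 = 9.9
  Sum = 1080.25 µg/L·h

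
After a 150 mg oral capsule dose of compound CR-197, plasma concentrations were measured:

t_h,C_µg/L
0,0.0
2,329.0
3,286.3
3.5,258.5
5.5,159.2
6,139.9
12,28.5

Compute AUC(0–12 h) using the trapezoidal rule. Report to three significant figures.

Trapezoidal AUC_0→12:
  [0→2]: (0.0+329.0)/2 × 2 = 329.0
  [2→3]: (329.0+286.3)/2 × 1 = 307.65
  [3→3.5]: (286.3+258.5)/2 × 0.5 = 136.2
  [3.5→5.5]: (258.5+159.2)/2 × 2 = 417.7
  [5.5→6]: (159.2+139.9)/2 × 0.5 = 74.775
  [6→12]: (139.9+28.5)/2 × 6 = 505.2
  Sum = 1770.525 µg/L·h

AUC = 1770 µg/L·h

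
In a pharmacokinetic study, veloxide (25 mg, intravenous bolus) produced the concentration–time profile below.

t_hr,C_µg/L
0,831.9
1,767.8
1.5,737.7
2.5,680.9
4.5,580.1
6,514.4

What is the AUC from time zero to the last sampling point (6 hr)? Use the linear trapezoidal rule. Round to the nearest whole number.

Trapezoidal AUC_0→6:
  [0→1]: (831.9+767.8)/2 × 1 = 799.85
  [1→1.5]: (767.8+737.7)/2 × 0.5 = 376.375
  [1.5→2.5]: (737.7+680.9)/2 × 1 = 709.3
  [2.5→4.5]: (680.9+580.1)/2 × 2 = 1261.0
  [4.5→6]: (580.1+514.4)/2 × 1.5 = 820.875
  Sum = 3967.4 µg/L·hr

AUC = 3967 µg/L·hr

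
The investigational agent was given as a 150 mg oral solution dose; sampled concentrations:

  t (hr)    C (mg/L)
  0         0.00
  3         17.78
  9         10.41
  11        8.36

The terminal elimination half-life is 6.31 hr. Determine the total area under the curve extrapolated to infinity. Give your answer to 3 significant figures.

Trapezoidal AUC_0→11:
  [0→3]: (0.00+17.78)/2 × 3 = 26.67
  [3→9]: (17.78+10.41)/2 × 6 = 84.57
  [9→11]: (10.41+8.36)/2 × 2 = 18.77
  Sum = 130.01 mg/L·hr
k_e = ln2 / t½ = 0.693147 / 6.31 = 0.1098 hr^-1
Extrapolated tail: C_last / k_e = 8.36 / 0.1098 = 76.138
AUC_0→∞ = 130.01 + 76.138 = 206.148 mg/L·hr

AUC = 206 mg/L·hr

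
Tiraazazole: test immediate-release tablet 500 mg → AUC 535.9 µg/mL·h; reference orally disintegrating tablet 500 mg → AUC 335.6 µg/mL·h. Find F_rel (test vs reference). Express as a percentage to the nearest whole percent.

F_rel = 160%

F_rel = (AUC_test/D_test) / (AUC_ref/D_ref)
      = (535.9/500) / (335.6/500)
      = 1.0718 / 0.6712 = 1.5968 = 159.68%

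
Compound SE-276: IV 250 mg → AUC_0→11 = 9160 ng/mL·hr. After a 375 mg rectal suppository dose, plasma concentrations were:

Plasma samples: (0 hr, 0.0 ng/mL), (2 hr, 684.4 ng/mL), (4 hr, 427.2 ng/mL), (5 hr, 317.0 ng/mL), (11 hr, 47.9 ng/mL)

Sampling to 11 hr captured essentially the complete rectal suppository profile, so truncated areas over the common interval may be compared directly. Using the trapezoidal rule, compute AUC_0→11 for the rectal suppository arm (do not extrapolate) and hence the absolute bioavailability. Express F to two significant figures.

Trapezoidal AUC_0→11 (rectal suppository):
  [0→2]: (0.0+684.4)/2 × 2 = 684.4
  [2→4]: (684.4+427.2)/2 × 2 = 1111.6
  [4→5]: (427.2+317.0)/2 × 1 = 372.1
  [5→11]: (317.0+47.9)/2 × 6 = 1094.7
  Sum = 3262.8 ng/mL·hr
F = (AUC_ev/D_ev)/(AUC_iv/D_iv) = (3262.8/375)/(9160/250) = 8.7008/36.64 = 0.2375

F = 0.24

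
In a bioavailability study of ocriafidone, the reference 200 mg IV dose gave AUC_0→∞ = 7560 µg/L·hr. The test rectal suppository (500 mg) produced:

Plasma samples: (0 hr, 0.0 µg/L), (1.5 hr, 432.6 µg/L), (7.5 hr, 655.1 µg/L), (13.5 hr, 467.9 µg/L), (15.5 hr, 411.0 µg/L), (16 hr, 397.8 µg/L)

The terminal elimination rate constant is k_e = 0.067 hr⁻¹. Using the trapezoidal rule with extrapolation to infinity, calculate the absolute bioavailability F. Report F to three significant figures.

Trapezoidal AUC_0→16 (rectal suppository):
  [0→1.5]: (0.0+432.6)/2 × 1.5 = 324.45
  [1.5→7.5]: (432.6+655.1)/2 × 6 = 3263.1
  [7.5→13.5]: (655.1+467.9)/2 × 6 = 3369.0
  [13.5→15.5]: (467.9+411.0)/2 × 2 = 878.9
  [15.5→16]: (411.0+397.8)/2 × 0.5 = 202.2
  Sum = 8037.65 µg/L·hr
Tail: C_last/k_e = 397.8/0.067 = 5937.313
AUC_0→∞ (rectal suppository) = 8037.65 + 5937.313 = 13974.963 µg/L·hr
F = (AUC_ev/D_ev)/(AUC_iv/D_iv) = (13974.963/500)/(7560/200) = 27.949926/37.8 = 0.7394

F = 0.739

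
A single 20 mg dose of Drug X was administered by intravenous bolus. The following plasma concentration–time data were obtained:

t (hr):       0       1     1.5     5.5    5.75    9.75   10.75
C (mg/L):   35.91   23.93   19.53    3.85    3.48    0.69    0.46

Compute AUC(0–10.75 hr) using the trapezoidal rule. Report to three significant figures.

Trapezoidal AUC_0→10.75:
  [0→1]: (35.91+23.93)/2 × 1 = 29.92
  [1→1.5]: (23.93+19.53)/2 × 0.5 = 10.865
  [1.5→5.5]: (19.53+3.85)/2 × 4 = 46.76
  [5.5→5.75]: (3.85+3.48)/2 × 0.25 = 0.91625
  [5.75→9.75]: (3.48+0.69)/2 × 4 = 8.34
  [9.75→10.75]: (0.69+0.46)/2 × 1 = 0.575
  Sum = 97.37625 mg/L·hr

AUC = 97.4 mg/L·hr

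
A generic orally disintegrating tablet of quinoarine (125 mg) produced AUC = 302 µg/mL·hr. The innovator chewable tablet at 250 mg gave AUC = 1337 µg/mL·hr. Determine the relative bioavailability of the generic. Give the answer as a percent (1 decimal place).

F_rel = 45.2%

F_rel = (AUC_test/D_test) / (AUC_ref/D_ref)
      = (302/125) / (1337/250)
      = 2.416 / 5.348 = 0.4518 = 45.18%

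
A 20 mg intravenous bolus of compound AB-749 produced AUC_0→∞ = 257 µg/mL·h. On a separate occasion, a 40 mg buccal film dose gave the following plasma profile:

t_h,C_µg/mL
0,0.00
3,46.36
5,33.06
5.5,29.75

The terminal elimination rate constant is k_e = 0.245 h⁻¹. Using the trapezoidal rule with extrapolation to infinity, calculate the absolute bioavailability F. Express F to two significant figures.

Trapezoidal AUC_0→5.5 (buccal film):
  [0→3]: (0.00+46.36)/2 × 3 = 69.54
  [3→5]: (46.36+33.06)/2 × 2 = 79.42
  [5→5.5]: (33.06+29.75)/2 × 0.5 = 15.7025
  Sum = 164.6625 µg/mL·h
Tail: C_last/k_e = 29.75/0.245 = 121.429
AUC_0→∞ (buccal film) = 164.6625 + 121.429 = 286.0915 µg/mL·h
F = (AUC_ev/D_ev)/(AUC_iv/D_iv) = (286.0915/40)/(257/20) = 7.1522875/12.85 = 0.5566

F = 0.56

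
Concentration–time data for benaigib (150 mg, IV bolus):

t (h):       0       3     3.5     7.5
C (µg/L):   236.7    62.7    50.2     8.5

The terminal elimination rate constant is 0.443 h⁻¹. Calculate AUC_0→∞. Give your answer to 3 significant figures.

Trapezoidal AUC_0→7.5:
  [0→3]: (236.7+62.7)/2 × 3 = 449.1
  [3→3.5]: (62.7+50.2)/2 × 0.5 = 28.225
  [3.5→7.5]: (50.2+8.5)/2 × 4 = 117.4
  Sum = 594.725 µg/L·h
Extrapolated tail: C_last / k_e = 8.5 / 0.443 = 19.187
AUC_0→∞ = 594.725 + 19.187 = 613.912 µg/L·h

AUC = 614 µg/L·h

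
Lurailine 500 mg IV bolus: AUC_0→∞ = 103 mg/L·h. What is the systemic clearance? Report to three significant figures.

CL = 4.85 L/h

CL = Dose_iv / AUC_0→∞
   = 500 / 103 = 4.85437 L/h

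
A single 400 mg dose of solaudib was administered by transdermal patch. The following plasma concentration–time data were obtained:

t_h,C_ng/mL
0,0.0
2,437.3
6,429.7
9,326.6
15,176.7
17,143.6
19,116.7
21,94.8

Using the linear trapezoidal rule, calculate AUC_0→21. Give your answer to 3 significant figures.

Trapezoidal AUC_0→21:
  [0→2]: (0.0+437.3)/2 × 2 = 437.3
  [2→6]: (437.3+429.7)/2 × 4 = 1734.0
  [6→9]: (429.7+326.6)/2 × 3 = 1134.45
  [9→15]: (326.6+176.7)/2 × 6 = 1509.9
  [15→17]: (176.7+143.6)/2 × 2 = 320.3
  [17→19]: (143.6+116.7)/2 × 2 = 260.3
  [19→21]: (116.7+94.8)/2 × 2 = 211.5
  Sum = 5607.75 ng/mL·h

AUC = 5610 ng/mL·h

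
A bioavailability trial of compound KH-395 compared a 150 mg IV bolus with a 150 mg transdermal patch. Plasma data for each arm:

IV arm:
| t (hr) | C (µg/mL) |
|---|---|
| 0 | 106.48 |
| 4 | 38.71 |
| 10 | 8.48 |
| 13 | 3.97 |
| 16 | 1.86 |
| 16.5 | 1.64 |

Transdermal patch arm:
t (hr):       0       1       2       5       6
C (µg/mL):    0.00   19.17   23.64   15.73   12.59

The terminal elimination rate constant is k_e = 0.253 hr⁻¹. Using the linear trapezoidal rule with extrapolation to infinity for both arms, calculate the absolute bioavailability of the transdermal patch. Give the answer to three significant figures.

Trapezoidal AUC_0→16.5 (IV):
  [0→4]: (106.48+38.71)/2 × 4 = 290.38
  [4→10]: (38.71+8.48)/2 × 6 = 141.57
  [10→13]: (8.48+3.97)/2 × 3 = 18.675
  [13→16]: (3.97+1.86)/2 × 3 = 8.745
  [16→16.5]: (1.86+1.64)/2 × 0.5 = 0.875
  Sum = 460.245 µg/mL·hr
IV tail: 1.64/0.253 = 6.482; AUC_iv,0→∞ = 460.245 + 6.482 = 466.727 µg/mL·hr
Trapezoidal AUC_0→6 (transdermal patch):
  [0→1]: (0.00+19.17)/2 × 1 = 9.585
  [1→2]: (19.17+23.64)/2 × 1 = 21.405
  [2→5]: (23.64+15.73)/2 × 3 = 59.055
  [5→6]: (15.73+12.59)/2 × 1 = 14.16
  Sum = 104.205 µg/mL·hr
transdermal patch tail: 12.59/0.253 = 49.763; AUC_ev,0→∞ = 104.205 + 49.763 = 153.968 µg/mL·hr
F = (AUC_ev/D_ev)/(AUC_iv/D_iv) = (153.968/150)/(466.727/150) = 1.02645/3.11151 = 0.3299

F = 0.330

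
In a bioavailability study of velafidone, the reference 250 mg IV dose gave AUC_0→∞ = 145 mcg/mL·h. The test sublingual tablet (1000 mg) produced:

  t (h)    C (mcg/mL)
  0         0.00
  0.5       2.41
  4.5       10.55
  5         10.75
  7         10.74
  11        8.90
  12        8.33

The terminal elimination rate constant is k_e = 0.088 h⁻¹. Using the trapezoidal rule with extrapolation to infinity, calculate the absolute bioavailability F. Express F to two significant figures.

F = 0.34

Trapezoidal AUC_0→12 (sublingual tablet):
  [0→0.5]: (0.00+2.41)/2 × 0.5 = 0.6025
  [0.5→4.5]: (2.41+10.55)/2 × 4 = 25.92
  [4.5→5]: (10.55+10.75)/2 × 0.5 = 5.325
  [5→7]: (10.75+10.74)/2 × 2 = 21.49
  [7→11]: (10.74+8.90)/2 × 4 = 39.28
  [11→12]: (8.90+8.33)/2 × 1 = 8.615
  Sum = 101.2325 mcg/mL·h
Tail: C_last/k_e = 8.33/0.088 = 94.659
AUC_0→∞ (sublingual tablet) = 101.2325 + 94.659 = 195.8915 mcg/mL·h
F = (AUC_ev/D_ev)/(AUC_iv/D_iv) = (195.8915/1000)/(145/250) = 0.1958915/0.58 = 0.3377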